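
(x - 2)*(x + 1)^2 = x^3 - 3*x - 2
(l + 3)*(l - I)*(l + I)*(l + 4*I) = l^4 + 3*l^3 + 4*I*l^3 + l^2 + 12*I*l^2 + 3*l + 4*I*l + 12*I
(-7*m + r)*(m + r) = -7*m^2 - 6*m*r + r^2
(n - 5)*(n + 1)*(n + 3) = n^3 - n^2 - 17*n - 15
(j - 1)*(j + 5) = j^2 + 4*j - 5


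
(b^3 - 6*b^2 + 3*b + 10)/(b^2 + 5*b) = (b^3 - 6*b^2 + 3*b + 10)/(b*(b + 5))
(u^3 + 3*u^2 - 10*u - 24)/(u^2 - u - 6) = u + 4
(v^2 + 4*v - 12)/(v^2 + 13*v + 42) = (v - 2)/(v + 7)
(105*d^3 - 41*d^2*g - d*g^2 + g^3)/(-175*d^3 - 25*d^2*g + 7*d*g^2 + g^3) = (-3*d + g)/(5*d + g)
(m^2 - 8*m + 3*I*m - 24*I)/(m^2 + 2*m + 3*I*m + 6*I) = (m - 8)/(m + 2)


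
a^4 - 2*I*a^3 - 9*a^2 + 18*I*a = a*(a - 3)*(a + 3)*(a - 2*I)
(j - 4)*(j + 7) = j^2 + 3*j - 28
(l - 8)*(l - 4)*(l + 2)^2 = l^4 - 8*l^3 - 12*l^2 + 80*l + 128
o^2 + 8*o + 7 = (o + 1)*(o + 7)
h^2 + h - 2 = (h - 1)*(h + 2)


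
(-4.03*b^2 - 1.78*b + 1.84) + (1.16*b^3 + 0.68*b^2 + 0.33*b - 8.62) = 1.16*b^3 - 3.35*b^2 - 1.45*b - 6.78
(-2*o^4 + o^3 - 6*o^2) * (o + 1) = -2*o^5 - o^4 - 5*o^3 - 6*o^2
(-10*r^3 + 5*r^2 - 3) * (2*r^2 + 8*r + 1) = -20*r^5 - 70*r^4 + 30*r^3 - r^2 - 24*r - 3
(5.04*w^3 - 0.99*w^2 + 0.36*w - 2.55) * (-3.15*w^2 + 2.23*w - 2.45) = -15.876*w^5 + 14.3577*w^4 - 15.6897*w^3 + 11.2608*w^2 - 6.5685*w + 6.2475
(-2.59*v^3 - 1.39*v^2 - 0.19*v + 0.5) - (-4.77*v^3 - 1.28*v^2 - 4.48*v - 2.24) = 2.18*v^3 - 0.11*v^2 + 4.29*v + 2.74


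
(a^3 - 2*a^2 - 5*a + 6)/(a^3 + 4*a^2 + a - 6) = (a - 3)/(a + 3)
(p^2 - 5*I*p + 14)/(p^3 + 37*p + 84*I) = (p + 2*I)/(p^2 + 7*I*p - 12)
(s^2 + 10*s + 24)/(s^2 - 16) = (s + 6)/(s - 4)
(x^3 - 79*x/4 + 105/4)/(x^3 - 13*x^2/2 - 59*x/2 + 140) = (x - 3/2)/(x - 8)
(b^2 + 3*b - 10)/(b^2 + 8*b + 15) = (b - 2)/(b + 3)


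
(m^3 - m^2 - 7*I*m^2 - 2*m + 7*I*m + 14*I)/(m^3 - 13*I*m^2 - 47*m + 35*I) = (m^2 - m - 2)/(m^2 - 6*I*m - 5)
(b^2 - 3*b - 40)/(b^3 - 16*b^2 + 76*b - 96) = (b + 5)/(b^2 - 8*b + 12)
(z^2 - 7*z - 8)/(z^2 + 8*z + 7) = (z - 8)/(z + 7)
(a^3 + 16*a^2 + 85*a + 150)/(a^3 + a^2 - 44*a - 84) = (a^2 + 10*a + 25)/(a^2 - 5*a - 14)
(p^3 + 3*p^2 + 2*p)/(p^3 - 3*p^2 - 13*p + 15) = p*(p^2 + 3*p + 2)/(p^3 - 3*p^2 - 13*p + 15)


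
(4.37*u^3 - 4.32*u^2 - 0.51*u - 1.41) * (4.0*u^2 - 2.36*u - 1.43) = 17.48*u^5 - 27.5932*u^4 + 1.9061*u^3 + 1.7412*u^2 + 4.0569*u + 2.0163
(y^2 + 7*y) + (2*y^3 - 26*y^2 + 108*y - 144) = 2*y^3 - 25*y^2 + 115*y - 144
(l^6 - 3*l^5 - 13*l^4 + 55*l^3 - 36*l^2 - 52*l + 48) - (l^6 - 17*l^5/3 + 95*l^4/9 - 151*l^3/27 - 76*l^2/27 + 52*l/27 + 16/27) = 8*l^5/3 - 212*l^4/9 + 1636*l^3/27 - 896*l^2/27 - 1456*l/27 + 1280/27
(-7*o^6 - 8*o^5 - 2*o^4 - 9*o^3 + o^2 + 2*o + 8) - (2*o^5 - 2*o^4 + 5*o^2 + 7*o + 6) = -7*o^6 - 10*o^5 - 9*o^3 - 4*o^2 - 5*o + 2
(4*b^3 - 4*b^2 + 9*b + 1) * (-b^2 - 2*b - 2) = -4*b^5 - 4*b^4 - 9*b^3 - 11*b^2 - 20*b - 2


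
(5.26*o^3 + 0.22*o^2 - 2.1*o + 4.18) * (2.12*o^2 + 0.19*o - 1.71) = 11.1512*o^5 + 1.4658*o^4 - 13.4048*o^3 + 8.0864*o^2 + 4.3852*o - 7.1478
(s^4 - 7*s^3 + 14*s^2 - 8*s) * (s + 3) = s^5 - 4*s^4 - 7*s^3 + 34*s^2 - 24*s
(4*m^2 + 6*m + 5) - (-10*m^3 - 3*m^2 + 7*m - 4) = 10*m^3 + 7*m^2 - m + 9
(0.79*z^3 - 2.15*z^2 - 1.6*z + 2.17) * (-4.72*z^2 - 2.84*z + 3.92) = -3.7288*z^5 + 7.9044*z^4 + 16.7548*z^3 - 14.1264*z^2 - 12.4348*z + 8.5064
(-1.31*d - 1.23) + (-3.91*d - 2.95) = -5.22*d - 4.18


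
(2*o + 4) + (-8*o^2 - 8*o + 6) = -8*o^2 - 6*o + 10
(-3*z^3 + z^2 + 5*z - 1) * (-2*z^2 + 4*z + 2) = 6*z^5 - 14*z^4 - 12*z^3 + 24*z^2 + 6*z - 2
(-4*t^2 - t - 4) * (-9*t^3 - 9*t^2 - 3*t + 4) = 36*t^5 + 45*t^4 + 57*t^3 + 23*t^2 + 8*t - 16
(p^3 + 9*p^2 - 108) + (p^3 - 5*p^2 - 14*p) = 2*p^3 + 4*p^2 - 14*p - 108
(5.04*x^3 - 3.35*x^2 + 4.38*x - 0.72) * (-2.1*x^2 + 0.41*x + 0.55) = -10.584*x^5 + 9.1014*x^4 - 7.7995*x^3 + 1.4653*x^2 + 2.1138*x - 0.396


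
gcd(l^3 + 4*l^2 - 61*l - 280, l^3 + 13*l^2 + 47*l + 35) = l^2 + 12*l + 35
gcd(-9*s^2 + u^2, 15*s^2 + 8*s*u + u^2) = 3*s + u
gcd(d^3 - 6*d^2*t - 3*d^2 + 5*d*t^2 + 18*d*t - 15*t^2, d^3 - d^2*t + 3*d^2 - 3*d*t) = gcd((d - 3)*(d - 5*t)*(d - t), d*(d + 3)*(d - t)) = -d + t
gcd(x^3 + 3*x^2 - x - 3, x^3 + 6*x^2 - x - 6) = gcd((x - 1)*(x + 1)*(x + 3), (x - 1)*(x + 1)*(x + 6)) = x^2 - 1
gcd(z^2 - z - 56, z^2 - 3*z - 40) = z - 8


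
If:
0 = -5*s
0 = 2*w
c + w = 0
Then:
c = 0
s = 0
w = 0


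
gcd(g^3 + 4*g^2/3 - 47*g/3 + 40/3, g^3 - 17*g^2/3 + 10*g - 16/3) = g^2 - 11*g/3 + 8/3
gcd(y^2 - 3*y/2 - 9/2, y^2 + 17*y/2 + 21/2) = y + 3/2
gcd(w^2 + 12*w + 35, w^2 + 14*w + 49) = w + 7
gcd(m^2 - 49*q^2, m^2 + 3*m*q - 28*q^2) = m + 7*q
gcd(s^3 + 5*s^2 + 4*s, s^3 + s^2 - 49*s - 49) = s + 1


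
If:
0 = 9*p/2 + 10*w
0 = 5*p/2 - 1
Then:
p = 2/5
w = -9/50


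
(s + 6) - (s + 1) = 5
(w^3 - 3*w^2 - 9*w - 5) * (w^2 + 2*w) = w^5 - w^4 - 15*w^3 - 23*w^2 - 10*w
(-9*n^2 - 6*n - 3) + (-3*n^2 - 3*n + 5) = -12*n^2 - 9*n + 2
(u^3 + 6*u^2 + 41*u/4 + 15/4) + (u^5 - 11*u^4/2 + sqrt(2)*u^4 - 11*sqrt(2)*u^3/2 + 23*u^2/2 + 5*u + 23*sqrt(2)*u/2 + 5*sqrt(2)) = u^5 - 11*u^4/2 + sqrt(2)*u^4 - 11*sqrt(2)*u^3/2 + u^3 + 35*u^2/2 + 61*u/4 + 23*sqrt(2)*u/2 + 15/4 + 5*sqrt(2)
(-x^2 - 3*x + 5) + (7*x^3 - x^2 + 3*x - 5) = 7*x^3 - 2*x^2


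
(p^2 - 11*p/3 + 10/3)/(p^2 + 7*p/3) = (3*p^2 - 11*p + 10)/(p*(3*p + 7))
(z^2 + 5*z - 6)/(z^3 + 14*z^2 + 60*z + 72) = (z - 1)/(z^2 + 8*z + 12)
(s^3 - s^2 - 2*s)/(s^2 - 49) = s*(s^2 - s - 2)/(s^2 - 49)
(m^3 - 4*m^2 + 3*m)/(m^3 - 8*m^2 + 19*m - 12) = m/(m - 4)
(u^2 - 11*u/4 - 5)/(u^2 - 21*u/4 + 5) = (4*u + 5)/(4*u - 5)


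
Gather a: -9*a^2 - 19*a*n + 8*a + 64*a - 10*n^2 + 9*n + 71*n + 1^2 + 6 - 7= -9*a^2 + a*(72 - 19*n) - 10*n^2 + 80*n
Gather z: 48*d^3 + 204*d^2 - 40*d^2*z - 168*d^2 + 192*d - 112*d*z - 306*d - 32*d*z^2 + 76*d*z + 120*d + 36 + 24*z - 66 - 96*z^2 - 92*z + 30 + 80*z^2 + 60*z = 48*d^3 + 36*d^2 + 6*d + z^2*(-32*d - 16) + z*(-40*d^2 - 36*d - 8)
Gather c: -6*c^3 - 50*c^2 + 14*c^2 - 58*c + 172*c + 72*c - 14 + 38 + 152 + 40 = -6*c^3 - 36*c^2 + 186*c + 216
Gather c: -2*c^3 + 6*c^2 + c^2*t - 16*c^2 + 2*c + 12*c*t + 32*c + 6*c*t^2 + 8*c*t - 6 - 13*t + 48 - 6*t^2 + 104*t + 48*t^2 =-2*c^3 + c^2*(t - 10) + c*(6*t^2 + 20*t + 34) + 42*t^2 + 91*t + 42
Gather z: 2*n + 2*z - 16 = 2*n + 2*z - 16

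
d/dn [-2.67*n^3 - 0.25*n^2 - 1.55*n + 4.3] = -8.01*n^2 - 0.5*n - 1.55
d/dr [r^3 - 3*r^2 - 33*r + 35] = 3*r^2 - 6*r - 33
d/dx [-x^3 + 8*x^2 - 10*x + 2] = -3*x^2 + 16*x - 10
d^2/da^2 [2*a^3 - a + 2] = 12*a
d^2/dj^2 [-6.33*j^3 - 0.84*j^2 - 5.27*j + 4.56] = -37.98*j - 1.68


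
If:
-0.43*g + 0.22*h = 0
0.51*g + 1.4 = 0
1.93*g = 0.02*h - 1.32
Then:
No Solution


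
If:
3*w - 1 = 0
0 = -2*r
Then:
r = 0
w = 1/3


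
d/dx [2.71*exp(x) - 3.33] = 2.71*exp(x)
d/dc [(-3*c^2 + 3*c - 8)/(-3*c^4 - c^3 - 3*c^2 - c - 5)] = (-18*c^5 + 24*c^4 - 90*c^3 - 12*c^2 - 18*c - 23)/(9*c^8 + 6*c^7 + 19*c^6 + 12*c^5 + 41*c^4 + 16*c^3 + 31*c^2 + 10*c + 25)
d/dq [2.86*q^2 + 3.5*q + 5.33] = 5.72*q + 3.5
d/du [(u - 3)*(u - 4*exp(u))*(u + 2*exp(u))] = -2*u^2*exp(u) + 3*u^2 - 16*u*exp(2*u) + 2*u*exp(u) - 6*u + 40*exp(2*u) + 6*exp(u)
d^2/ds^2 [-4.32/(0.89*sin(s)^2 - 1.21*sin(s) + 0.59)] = (13.687488*sin(s)^4 - 13.956624*sin(s)^3 - 23.280048*sin(s)^2 + 30.997296*sin(s) - 8.11296)/(0.89*sin(s)^2 - 1.21*sin(s) + 0.59)^3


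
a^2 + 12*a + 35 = (a + 5)*(a + 7)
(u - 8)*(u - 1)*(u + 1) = u^3 - 8*u^2 - u + 8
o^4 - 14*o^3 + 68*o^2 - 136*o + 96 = (o - 6)*(o - 4)*(o - 2)^2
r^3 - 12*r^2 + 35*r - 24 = (r - 8)*(r - 3)*(r - 1)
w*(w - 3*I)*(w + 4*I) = w^3 + I*w^2 + 12*w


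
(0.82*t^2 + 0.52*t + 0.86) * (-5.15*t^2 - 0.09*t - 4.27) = -4.223*t^4 - 2.7518*t^3 - 7.9772*t^2 - 2.2978*t - 3.6722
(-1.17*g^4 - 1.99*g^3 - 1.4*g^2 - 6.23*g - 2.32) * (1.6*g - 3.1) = -1.872*g^5 + 0.443*g^4 + 3.929*g^3 - 5.628*g^2 + 15.601*g + 7.192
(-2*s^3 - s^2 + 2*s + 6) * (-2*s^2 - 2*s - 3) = 4*s^5 + 6*s^4 + 4*s^3 - 13*s^2 - 18*s - 18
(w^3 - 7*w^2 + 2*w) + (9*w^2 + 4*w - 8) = w^3 + 2*w^2 + 6*w - 8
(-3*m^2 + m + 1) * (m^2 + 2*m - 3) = -3*m^4 - 5*m^3 + 12*m^2 - m - 3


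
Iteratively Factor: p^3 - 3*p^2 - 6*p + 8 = (p - 4)*(p^2 + p - 2) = (p - 4)*(p + 2)*(p - 1)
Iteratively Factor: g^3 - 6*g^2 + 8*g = (g - 2)*(g^2 - 4*g) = g*(g - 2)*(g - 4)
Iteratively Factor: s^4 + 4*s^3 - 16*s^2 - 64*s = (s + 4)*(s^3 - 16*s) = (s + 4)^2*(s^2 - 4*s) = s*(s + 4)^2*(s - 4)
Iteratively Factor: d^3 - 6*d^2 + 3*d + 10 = (d - 2)*(d^2 - 4*d - 5) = (d - 2)*(d + 1)*(d - 5)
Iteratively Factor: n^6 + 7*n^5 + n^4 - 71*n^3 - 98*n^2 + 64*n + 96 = (n - 1)*(n^5 + 8*n^4 + 9*n^3 - 62*n^2 - 160*n - 96) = (n - 1)*(n + 1)*(n^4 + 7*n^3 + 2*n^2 - 64*n - 96) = (n - 1)*(n + 1)*(n + 2)*(n^3 + 5*n^2 - 8*n - 48) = (n - 1)*(n + 1)*(n + 2)*(n + 4)*(n^2 + n - 12) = (n - 3)*(n - 1)*(n + 1)*(n + 2)*(n + 4)*(n + 4)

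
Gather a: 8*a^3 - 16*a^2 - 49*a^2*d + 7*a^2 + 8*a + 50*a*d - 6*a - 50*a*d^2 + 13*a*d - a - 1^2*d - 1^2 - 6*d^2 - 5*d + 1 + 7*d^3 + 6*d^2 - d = 8*a^3 + a^2*(-49*d - 9) + a*(-50*d^2 + 63*d + 1) + 7*d^3 - 7*d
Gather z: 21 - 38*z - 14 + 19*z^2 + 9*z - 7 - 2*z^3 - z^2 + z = -2*z^3 + 18*z^2 - 28*z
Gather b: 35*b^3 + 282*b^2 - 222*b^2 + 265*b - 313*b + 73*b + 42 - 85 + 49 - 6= 35*b^3 + 60*b^2 + 25*b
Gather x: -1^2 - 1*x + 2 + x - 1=0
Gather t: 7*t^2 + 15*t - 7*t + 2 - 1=7*t^2 + 8*t + 1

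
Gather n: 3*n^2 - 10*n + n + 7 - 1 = 3*n^2 - 9*n + 6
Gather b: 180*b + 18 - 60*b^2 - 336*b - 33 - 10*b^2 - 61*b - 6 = -70*b^2 - 217*b - 21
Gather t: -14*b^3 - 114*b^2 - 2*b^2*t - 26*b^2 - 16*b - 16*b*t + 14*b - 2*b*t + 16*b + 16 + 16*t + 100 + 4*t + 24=-14*b^3 - 140*b^2 + 14*b + t*(-2*b^2 - 18*b + 20) + 140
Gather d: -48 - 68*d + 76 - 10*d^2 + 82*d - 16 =-10*d^2 + 14*d + 12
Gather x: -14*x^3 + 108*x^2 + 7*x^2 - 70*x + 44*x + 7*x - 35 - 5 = -14*x^3 + 115*x^2 - 19*x - 40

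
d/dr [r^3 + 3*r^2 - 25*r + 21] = 3*r^2 + 6*r - 25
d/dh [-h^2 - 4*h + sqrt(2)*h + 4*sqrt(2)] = -2*h - 4 + sqrt(2)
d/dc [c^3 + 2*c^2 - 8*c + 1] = 3*c^2 + 4*c - 8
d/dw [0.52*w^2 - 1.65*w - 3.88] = 1.04*w - 1.65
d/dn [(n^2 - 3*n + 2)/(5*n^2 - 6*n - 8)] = 9/(25*n^2 + 40*n + 16)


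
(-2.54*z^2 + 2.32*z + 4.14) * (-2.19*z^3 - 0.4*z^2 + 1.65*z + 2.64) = 5.5626*z^5 - 4.0648*z^4 - 14.1856*z^3 - 4.5336*z^2 + 12.9558*z + 10.9296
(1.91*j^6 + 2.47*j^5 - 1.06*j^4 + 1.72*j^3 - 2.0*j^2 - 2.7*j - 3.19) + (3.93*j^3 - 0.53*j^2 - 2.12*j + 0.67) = 1.91*j^6 + 2.47*j^5 - 1.06*j^4 + 5.65*j^3 - 2.53*j^2 - 4.82*j - 2.52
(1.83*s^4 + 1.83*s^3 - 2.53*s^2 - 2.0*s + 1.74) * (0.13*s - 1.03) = 0.2379*s^5 - 1.647*s^4 - 2.2138*s^3 + 2.3459*s^2 + 2.2862*s - 1.7922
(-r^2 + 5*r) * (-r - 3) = r^3 - 2*r^2 - 15*r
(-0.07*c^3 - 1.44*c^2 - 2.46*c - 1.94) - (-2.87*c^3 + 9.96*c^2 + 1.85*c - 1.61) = 2.8*c^3 - 11.4*c^2 - 4.31*c - 0.33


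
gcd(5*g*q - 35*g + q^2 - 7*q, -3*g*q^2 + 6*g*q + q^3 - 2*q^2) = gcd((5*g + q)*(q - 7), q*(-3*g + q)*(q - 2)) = 1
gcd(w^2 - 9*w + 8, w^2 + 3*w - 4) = w - 1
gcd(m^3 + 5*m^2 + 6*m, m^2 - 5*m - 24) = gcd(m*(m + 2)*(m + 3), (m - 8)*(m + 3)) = m + 3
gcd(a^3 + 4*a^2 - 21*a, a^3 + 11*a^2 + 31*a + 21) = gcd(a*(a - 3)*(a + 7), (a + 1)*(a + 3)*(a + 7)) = a + 7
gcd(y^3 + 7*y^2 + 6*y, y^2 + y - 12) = 1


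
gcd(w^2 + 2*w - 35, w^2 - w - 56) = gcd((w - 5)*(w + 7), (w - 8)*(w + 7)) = w + 7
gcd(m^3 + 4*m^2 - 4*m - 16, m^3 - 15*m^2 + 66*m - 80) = m - 2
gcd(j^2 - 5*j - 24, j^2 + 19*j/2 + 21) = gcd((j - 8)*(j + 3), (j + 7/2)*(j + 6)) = 1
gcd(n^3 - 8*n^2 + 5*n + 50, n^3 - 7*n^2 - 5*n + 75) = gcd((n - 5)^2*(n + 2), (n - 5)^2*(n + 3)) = n^2 - 10*n + 25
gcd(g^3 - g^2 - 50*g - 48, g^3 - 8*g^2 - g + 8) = g^2 - 7*g - 8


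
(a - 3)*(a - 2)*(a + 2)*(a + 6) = a^4 + 3*a^3 - 22*a^2 - 12*a + 72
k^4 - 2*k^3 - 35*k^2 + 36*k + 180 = (k - 6)*(k - 3)*(k + 2)*(k + 5)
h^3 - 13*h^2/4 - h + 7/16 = (h - 7/2)*(h - 1/4)*(h + 1/2)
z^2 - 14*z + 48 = (z - 8)*(z - 6)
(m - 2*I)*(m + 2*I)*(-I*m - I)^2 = -m^4 - 2*m^3 - 5*m^2 - 8*m - 4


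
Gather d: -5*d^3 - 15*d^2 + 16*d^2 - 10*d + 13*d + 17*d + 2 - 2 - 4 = -5*d^3 + d^2 + 20*d - 4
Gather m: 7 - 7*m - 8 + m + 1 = -6*m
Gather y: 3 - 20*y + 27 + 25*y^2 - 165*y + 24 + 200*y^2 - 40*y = 225*y^2 - 225*y + 54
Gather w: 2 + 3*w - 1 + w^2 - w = w^2 + 2*w + 1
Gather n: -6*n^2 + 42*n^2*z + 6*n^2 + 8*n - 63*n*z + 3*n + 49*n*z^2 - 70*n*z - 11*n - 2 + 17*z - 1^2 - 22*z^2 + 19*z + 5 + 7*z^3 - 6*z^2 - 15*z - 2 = 42*n^2*z + n*(49*z^2 - 133*z) + 7*z^3 - 28*z^2 + 21*z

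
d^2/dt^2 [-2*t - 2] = 0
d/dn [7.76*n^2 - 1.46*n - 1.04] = 15.52*n - 1.46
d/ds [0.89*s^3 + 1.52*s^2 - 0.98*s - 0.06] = 2.67*s^2 + 3.04*s - 0.98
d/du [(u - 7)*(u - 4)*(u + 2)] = 3*u^2 - 18*u + 6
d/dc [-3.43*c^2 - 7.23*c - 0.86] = -6.86*c - 7.23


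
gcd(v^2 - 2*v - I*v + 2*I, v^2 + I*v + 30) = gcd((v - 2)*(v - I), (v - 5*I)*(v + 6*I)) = 1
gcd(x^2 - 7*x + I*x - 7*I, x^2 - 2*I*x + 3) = x + I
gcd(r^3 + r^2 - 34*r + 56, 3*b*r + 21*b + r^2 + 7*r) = r + 7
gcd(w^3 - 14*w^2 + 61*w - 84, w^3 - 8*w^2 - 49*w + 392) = w - 7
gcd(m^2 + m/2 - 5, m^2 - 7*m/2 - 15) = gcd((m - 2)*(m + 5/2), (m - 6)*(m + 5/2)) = m + 5/2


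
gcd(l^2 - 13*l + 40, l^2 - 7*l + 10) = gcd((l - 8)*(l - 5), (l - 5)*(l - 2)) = l - 5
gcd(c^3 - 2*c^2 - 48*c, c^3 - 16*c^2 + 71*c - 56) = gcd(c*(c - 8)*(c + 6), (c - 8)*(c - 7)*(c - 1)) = c - 8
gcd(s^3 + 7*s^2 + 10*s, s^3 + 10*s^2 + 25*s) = s^2 + 5*s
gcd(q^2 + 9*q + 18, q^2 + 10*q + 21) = q + 3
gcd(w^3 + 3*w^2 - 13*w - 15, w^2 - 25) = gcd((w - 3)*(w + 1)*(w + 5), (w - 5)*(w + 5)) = w + 5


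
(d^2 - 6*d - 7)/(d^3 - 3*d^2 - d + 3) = (d - 7)/(d^2 - 4*d + 3)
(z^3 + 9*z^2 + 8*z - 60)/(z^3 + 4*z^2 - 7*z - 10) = (z + 6)/(z + 1)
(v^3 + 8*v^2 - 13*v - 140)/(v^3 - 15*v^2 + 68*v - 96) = (v^2 + 12*v + 35)/(v^2 - 11*v + 24)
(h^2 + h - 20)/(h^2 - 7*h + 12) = (h + 5)/(h - 3)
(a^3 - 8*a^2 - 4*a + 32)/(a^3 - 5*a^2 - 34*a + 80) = (a + 2)/(a + 5)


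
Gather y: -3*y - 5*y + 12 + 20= 32 - 8*y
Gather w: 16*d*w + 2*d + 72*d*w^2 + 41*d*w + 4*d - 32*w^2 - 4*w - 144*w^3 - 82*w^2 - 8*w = 6*d - 144*w^3 + w^2*(72*d - 114) + w*(57*d - 12)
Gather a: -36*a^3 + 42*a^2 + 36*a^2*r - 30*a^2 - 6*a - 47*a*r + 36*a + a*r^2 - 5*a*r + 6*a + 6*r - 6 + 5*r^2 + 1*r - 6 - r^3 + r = -36*a^3 + a^2*(36*r + 12) + a*(r^2 - 52*r + 36) - r^3 + 5*r^2 + 8*r - 12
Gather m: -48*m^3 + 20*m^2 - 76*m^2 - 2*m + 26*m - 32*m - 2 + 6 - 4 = -48*m^3 - 56*m^2 - 8*m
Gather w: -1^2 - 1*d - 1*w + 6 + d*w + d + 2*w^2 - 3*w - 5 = 2*w^2 + w*(d - 4)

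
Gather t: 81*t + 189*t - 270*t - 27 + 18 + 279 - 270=0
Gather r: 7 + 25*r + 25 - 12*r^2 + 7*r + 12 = -12*r^2 + 32*r + 44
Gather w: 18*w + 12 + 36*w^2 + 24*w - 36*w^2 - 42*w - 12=0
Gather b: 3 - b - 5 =-b - 2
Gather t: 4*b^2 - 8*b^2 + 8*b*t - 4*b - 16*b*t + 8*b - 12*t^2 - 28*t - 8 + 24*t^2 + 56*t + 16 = -4*b^2 + 4*b + 12*t^2 + t*(28 - 8*b) + 8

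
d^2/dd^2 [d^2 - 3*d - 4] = 2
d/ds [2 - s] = -1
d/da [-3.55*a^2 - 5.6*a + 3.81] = -7.1*a - 5.6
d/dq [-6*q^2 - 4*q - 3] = -12*q - 4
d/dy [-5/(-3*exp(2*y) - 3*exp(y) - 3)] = 5*(-2*exp(y) - 1)*exp(y)/(3*(exp(2*y) + exp(y) + 1)^2)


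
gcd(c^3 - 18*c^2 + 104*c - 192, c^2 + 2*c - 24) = c - 4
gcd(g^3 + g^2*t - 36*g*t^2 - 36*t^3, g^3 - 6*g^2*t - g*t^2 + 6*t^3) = -g^2 + 5*g*t + 6*t^2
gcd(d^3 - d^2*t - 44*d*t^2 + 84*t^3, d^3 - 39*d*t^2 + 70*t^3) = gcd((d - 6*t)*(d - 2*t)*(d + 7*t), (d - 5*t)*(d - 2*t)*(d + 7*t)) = -d^2 - 5*d*t + 14*t^2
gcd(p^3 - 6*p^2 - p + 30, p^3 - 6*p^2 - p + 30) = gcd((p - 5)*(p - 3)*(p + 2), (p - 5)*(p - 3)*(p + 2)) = p^3 - 6*p^2 - p + 30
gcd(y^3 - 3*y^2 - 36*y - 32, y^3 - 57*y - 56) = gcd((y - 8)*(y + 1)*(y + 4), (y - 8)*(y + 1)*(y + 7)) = y^2 - 7*y - 8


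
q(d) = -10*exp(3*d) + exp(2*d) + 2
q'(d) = -30*exp(3*d) + 2*exp(2*d)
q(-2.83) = 2.00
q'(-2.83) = 0.00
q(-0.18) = -3.13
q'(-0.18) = -16.09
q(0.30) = -20.77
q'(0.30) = -70.14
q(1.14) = -293.92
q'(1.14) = -897.53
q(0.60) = -55.18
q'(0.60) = -174.85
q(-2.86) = 2.00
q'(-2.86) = 0.00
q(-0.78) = 1.25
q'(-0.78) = -2.47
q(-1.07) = 1.71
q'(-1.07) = -0.98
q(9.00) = -5320416746046.85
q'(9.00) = -15961315898115.68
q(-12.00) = 2.00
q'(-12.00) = 0.00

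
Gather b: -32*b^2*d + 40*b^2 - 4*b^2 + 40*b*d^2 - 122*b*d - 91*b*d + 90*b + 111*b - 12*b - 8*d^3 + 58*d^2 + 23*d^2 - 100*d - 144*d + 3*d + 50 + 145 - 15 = b^2*(36 - 32*d) + b*(40*d^2 - 213*d + 189) - 8*d^3 + 81*d^2 - 241*d + 180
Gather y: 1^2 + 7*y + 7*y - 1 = 14*y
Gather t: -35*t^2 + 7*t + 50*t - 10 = -35*t^2 + 57*t - 10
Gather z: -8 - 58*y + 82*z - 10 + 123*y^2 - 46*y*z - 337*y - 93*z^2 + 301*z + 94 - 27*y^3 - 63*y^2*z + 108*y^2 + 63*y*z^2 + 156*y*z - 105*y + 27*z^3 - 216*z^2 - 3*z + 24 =-27*y^3 + 231*y^2 - 500*y + 27*z^3 + z^2*(63*y - 309) + z*(-63*y^2 + 110*y + 380) + 100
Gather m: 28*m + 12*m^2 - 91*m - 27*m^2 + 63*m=-15*m^2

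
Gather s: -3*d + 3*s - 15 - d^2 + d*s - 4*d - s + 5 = -d^2 - 7*d + s*(d + 2) - 10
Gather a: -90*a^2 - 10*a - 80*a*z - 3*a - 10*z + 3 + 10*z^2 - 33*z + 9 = -90*a^2 + a*(-80*z - 13) + 10*z^2 - 43*z + 12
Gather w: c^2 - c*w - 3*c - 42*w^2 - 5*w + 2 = c^2 - 3*c - 42*w^2 + w*(-c - 5) + 2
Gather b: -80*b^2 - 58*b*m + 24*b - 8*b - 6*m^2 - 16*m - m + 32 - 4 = -80*b^2 + b*(16 - 58*m) - 6*m^2 - 17*m + 28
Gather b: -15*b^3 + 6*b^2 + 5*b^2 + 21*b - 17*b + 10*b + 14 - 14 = -15*b^3 + 11*b^2 + 14*b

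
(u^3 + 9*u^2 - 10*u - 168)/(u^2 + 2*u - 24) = u + 7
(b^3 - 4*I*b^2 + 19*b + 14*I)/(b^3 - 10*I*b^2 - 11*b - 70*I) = (b + I)/(b - 5*I)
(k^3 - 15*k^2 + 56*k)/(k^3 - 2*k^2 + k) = (k^2 - 15*k + 56)/(k^2 - 2*k + 1)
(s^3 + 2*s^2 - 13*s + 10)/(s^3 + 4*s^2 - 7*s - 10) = (s - 1)/(s + 1)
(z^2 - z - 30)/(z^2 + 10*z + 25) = (z - 6)/(z + 5)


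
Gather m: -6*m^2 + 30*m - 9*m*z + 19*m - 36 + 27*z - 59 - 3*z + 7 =-6*m^2 + m*(49 - 9*z) + 24*z - 88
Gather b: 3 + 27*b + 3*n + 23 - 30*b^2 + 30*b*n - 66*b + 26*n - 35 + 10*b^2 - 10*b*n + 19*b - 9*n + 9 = -20*b^2 + b*(20*n - 20) + 20*n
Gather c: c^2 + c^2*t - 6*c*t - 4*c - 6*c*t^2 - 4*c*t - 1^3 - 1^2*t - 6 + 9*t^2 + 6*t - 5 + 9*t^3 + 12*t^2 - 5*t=c^2*(t + 1) + c*(-6*t^2 - 10*t - 4) + 9*t^3 + 21*t^2 - 12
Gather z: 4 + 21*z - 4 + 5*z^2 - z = 5*z^2 + 20*z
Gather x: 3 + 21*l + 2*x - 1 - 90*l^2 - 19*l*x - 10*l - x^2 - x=-90*l^2 + 11*l - x^2 + x*(1 - 19*l) + 2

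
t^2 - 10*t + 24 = (t - 6)*(t - 4)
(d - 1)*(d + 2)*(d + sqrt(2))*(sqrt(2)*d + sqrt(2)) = sqrt(2)*d^4 + 2*d^3 + 2*sqrt(2)*d^3 - sqrt(2)*d^2 + 4*d^2 - 2*sqrt(2)*d - 2*d - 4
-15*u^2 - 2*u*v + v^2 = (-5*u + v)*(3*u + v)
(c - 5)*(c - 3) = c^2 - 8*c + 15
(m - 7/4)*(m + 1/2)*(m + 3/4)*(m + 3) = m^4 + 5*m^3/2 - 53*m^2/16 - 195*m/32 - 63/32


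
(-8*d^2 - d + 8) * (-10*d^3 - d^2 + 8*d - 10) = 80*d^5 + 18*d^4 - 143*d^3 + 64*d^2 + 74*d - 80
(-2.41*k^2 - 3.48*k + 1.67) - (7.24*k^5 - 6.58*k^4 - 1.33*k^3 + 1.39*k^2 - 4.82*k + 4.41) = -7.24*k^5 + 6.58*k^4 + 1.33*k^3 - 3.8*k^2 + 1.34*k - 2.74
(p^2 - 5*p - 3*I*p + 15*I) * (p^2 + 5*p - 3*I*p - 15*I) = p^4 - 6*I*p^3 - 34*p^2 + 150*I*p + 225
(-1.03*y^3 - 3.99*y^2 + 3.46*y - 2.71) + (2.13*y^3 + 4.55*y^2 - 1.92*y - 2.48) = 1.1*y^3 + 0.56*y^2 + 1.54*y - 5.19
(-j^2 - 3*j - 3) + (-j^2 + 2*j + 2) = -2*j^2 - j - 1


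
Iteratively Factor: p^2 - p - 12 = (p + 3)*(p - 4)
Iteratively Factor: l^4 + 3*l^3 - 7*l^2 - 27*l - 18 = (l + 3)*(l^3 - 7*l - 6) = (l - 3)*(l + 3)*(l^2 + 3*l + 2) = (l - 3)*(l + 1)*(l + 3)*(l + 2)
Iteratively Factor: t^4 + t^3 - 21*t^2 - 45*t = (t - 5)*(t^3 + 6*t^2 + 9*t) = (t - 5)*(t + 3)*(t^2 + 3*t) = (t - 5)*(t + 3)^2*(t)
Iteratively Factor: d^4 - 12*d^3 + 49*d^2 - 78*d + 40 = (d - 2)*(d^3 - 10*d^2 + 29*d - 20) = (d - 5)*(d - 2)*(d^2 - 5*d + 4) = (d - 5)*(d - 4)*(d - 2)*(d - 1)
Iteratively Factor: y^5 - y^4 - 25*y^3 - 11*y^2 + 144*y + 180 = (y - 5)*(y^4 + 4*y^3 - 5*y^2 - 36*y - 36) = (y - 5)*(y + 3)*(y^3 + y^2 - 8*y - 12) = (y - 5)*(y + 2)*(y + 3)*(y^2 - y - 6) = (y - 5)*(y - 3)*(y + 2)*(y + 3)*(y + 2)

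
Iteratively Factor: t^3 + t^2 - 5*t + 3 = (t + 3)*(t^2 - 2*t + 1) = (t - 1)*(t + 3)*(t - 1)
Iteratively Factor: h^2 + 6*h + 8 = (h + 2)*(h + 4)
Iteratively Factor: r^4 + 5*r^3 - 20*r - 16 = (r + 4)*(r^3 + r^2 - 4*r - 4) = (r + 2)*(r + 4)*(r^2 - r - 2) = (r - 2)*(r + 2)*(r + 4)*(r + 1)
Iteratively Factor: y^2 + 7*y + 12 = (y + 3)*(y + 4)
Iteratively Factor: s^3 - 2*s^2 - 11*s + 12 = (s - 1)*(s^2 - s - 12) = (s - 1)*(s + 3)*(s - 4)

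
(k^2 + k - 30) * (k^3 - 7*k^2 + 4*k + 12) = k^5 - 6*k^4 - 33*k^3 + 226*k^2 - 108*k - 360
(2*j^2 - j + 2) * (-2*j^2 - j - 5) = -4*j^4 - 13*j^2 + 3*j - 10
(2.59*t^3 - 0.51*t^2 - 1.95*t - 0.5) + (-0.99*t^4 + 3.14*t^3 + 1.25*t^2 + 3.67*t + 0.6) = -0.99*t^4 + 5.73*t^3 + 0.74*t^2 + 1.72*t + 0.1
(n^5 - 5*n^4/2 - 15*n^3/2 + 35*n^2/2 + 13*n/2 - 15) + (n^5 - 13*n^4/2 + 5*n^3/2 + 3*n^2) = 2*n^5 - 9*n^4 - 5*n^3 + 41*n^2/2 + 13*n/2 - 15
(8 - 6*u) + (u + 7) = 15 - 5*u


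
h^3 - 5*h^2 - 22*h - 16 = (h - 8)*(h + 1)*(h + 2)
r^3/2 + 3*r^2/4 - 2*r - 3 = (r/2 + 1)*(r - 2)*(r + 3/2)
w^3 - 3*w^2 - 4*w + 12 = (w - 3)*(w - 2)*(w + 2)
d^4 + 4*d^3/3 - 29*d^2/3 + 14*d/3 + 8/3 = (d - 2)*(d - 1)*(d + 1/3)*(d + 4)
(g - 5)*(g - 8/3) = g^2 - 23*g/3 + 40/3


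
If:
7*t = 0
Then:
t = 0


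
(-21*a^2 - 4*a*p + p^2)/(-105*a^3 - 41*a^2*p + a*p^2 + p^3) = 1/(5*a + p)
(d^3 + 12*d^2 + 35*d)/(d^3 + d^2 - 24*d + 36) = d*(d^2 + 12*d + 35)/(d^3 + d^2 - 24*d + 36)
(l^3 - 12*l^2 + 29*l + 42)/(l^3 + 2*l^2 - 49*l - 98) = (l^2 - 5*l - 6)/(l^2 + 9*l + 14)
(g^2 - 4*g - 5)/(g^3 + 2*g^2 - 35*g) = (g + 1)/(g*(g + 7))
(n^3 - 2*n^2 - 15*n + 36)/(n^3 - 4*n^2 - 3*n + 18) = (n + 4)/(n + 2)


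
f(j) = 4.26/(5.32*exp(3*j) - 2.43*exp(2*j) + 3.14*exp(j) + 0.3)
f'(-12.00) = 0.00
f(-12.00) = 14.20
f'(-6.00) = -0.35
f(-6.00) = 13.84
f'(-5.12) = -0.78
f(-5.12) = 13.37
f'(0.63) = -0.37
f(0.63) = 0.13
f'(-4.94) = -0.91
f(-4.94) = 13.22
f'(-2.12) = -3.36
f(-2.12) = 6.54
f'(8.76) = -0.00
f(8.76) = 0.00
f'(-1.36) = -3.00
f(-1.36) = 4.11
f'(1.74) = -0.01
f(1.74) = 0.00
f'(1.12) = -0.09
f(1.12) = 0.03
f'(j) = 4.26*(-15.96*exp(3*j) + 4.86*exp(2*j) - 3.14*exp(j))/(5.32*exp(3*j) - 2.43*exp(2*j) + 3.14*exp(j) + 0.3)^2 = (-67.9896*exp(2*j) + 20.7036*exp(j) - 13.3764)*exp(j)/(5.32*exp(3*j) - 2.43*exp(2*j) + 3.14*exp(j) + 0.3)^2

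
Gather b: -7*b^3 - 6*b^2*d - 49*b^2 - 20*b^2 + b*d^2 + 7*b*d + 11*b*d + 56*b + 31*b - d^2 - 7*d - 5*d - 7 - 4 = -7*b^3 + b^2*(-6*d - 69) + b*(d^2 + 18*d + 87) - d^2 - 12*d - 11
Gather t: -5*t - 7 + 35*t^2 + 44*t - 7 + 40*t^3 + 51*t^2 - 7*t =40*t^3 + 86*t^2 + 32*t - 14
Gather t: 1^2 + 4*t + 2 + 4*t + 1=8*t + 4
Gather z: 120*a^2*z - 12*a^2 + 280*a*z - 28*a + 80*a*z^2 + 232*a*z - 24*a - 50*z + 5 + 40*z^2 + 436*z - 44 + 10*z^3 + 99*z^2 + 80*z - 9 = -12*a^2 - 52*a + 10*z^3 + z^2*(80*a + 139) + z*(120*a^2 + 512*a + 466) - 48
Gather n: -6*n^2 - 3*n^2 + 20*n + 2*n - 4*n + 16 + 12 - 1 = -9*n^2 + 18*n + 27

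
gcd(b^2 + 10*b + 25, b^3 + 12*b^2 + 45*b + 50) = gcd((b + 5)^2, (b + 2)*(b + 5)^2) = b^2 + 10*b + 25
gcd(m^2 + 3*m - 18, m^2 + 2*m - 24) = m + 6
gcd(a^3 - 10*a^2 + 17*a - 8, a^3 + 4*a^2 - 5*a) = a - 1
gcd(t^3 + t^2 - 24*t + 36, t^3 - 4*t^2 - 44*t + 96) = t^2 + 4*t - 12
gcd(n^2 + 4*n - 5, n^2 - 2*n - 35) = n + 5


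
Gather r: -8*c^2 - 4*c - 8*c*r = -8*c^2 - 8*c*r - 4*c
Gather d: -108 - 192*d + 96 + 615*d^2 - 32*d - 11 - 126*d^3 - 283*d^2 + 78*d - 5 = -126*d^3 + 332*d^2 - 146*d - 28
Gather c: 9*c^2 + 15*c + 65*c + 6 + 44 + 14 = 9*c^2 + 80*c + 64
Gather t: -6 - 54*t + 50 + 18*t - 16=28 - 36*t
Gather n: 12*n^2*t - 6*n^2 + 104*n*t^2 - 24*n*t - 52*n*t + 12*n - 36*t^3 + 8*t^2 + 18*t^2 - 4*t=n^2*(12*t - 6) + n*(104*t^2 - 76*t + 12) - 36*t^3 + 26*t^2 - 4*t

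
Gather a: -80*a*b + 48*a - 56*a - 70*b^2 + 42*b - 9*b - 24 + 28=a*(-80*b - 8) - 70*b^2 + 33*b + 4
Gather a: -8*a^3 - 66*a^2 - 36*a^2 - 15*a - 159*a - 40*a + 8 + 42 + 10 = -8*a^3 - 102*a^2 - 214*a + 60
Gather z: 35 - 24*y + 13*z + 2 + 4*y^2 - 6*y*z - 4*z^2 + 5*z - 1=4*y^2 - 24*y - 4*z^2 + z*(18 - 6*y) + 36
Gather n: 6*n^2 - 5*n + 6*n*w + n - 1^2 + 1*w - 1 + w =6*n^2 + n*(6*w - 4) + 2*w - 2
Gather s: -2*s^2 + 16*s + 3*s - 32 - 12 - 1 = -2*s^2 + 19*s - 45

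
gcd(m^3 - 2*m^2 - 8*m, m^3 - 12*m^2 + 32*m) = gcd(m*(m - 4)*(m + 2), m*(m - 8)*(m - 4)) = m^2 - 4*m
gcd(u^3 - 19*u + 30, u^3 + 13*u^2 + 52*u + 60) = u + 5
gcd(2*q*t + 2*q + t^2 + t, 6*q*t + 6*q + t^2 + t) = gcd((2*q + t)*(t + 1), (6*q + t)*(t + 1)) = t + 1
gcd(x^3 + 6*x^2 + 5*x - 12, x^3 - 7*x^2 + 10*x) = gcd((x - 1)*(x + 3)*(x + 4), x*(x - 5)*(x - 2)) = 1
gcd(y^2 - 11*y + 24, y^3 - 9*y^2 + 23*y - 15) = y - 3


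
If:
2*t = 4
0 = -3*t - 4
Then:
No Solution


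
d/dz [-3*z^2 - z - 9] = -6*z - 1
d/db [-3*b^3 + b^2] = b*(2 - 9*b)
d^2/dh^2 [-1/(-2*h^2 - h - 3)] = 2*(-4*h^2 - 2*h + (4*h + 1)^2 - 6)/(2*h^2 + h + 3)^3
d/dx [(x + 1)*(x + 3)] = 2*x + 4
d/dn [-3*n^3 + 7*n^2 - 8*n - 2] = -9*n^2 + 14*n - 8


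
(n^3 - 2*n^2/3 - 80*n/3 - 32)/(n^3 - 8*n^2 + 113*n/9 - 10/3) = 3*(3*n^2 + 16*n + 16)/(9*n^2 - 18*n + 5)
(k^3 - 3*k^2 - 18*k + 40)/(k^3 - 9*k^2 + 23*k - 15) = (k^2 + 2*k - 8)/(k^2 - 4*k + 3)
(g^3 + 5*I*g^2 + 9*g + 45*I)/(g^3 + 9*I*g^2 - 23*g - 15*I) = (g - 3*I)/(g + I)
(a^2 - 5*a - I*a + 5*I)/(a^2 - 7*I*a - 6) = (a - 5)/(a - 6*I)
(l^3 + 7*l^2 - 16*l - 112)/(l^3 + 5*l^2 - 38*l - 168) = (l - 4)/(l - 6)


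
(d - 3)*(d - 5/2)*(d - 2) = d^3 - 15*d^2/2 + 37*d/2 - 15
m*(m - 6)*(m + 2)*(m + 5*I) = m^4 - 4*m^3 + 5*I*m^3 - 12*m^2 - 20*I*m^2 - 60*I*m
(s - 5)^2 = s^2 - 10*s + 25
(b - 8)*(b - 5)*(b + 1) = b^3 - 12*b^2 + 27*b + 40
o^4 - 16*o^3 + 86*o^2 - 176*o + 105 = (o - 7)*(o - 5)*(o - 3)*(o - 1)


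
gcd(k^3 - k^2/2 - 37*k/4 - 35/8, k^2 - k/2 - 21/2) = k - 7/2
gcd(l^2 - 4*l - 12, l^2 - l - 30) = l - 6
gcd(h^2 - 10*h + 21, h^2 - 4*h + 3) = h - 3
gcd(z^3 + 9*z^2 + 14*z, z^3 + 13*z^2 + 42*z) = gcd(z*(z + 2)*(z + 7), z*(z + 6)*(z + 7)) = z^2 + 7*z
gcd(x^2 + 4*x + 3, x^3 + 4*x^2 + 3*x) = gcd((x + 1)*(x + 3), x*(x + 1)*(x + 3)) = x^2 + 4*x + 3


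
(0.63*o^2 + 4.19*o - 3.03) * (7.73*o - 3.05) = 4.8699*o^3 + 30.4672*o^2 - 36.2014*o + 9.2415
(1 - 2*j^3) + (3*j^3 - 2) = j^3 - 1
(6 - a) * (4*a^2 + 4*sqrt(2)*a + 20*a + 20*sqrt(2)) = -4*a^3 - 4*sqrt(2)*a^2 + 4*a^2 + 4*sqrt(2)*a + 120*a + 120*sqrt(2)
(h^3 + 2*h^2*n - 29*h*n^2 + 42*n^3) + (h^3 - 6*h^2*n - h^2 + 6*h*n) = 2*h^3 - 4*h^2*n - h^2 - 29*h*n^2 + 6*h*n + 42*n^3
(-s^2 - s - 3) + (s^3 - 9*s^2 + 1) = s^3 - 10*s^2 - s - 2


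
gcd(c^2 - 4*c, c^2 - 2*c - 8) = c - 4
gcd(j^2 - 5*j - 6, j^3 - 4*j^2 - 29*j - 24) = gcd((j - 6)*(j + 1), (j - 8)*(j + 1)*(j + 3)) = j + 1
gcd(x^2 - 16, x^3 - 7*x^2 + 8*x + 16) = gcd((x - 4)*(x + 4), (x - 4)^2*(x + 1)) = x - 4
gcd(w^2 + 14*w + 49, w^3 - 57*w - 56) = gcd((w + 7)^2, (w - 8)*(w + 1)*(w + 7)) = w + 7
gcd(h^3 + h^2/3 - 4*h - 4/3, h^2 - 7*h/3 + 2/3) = h - 2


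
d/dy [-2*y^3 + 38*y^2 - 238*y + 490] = -6*y^2 + 76*y - 238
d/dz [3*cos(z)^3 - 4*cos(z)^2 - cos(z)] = (-9*cos(z)^2 + 8*cos(z) + 1)*sin(z)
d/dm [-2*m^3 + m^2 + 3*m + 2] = -6*m^2 + 2*m + 3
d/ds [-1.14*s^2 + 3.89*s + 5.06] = 3.89 - 2.28*s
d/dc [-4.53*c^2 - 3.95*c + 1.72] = -9.06*c - 3.95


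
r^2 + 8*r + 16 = (r + 4)^2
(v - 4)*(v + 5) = v^2 + v - 20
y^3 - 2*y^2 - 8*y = y*(y - 4)*(y + 2)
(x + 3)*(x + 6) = x^2 + 9*x + 18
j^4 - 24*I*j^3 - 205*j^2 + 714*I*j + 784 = (j - 8*I)*(j - 7*I)^2*(j - 2*I)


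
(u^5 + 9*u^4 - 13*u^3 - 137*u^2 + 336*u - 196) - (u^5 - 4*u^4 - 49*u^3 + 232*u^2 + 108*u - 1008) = 13*u^4 + 36*u^3 - 369*u^2 + 228*u + 812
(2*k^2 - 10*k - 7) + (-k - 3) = 2*k^2 - 11*k - 10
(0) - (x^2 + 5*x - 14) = -x^2 - 5*x + 14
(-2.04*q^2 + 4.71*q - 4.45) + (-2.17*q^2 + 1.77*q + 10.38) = -4.21*q^2 + 6.48*q + 5.93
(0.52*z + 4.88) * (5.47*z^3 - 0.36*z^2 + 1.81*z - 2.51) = 2.8444*z^4 + 26.5064*z^3 - 0.8156*z^2 + 7.5276*z - 12.2488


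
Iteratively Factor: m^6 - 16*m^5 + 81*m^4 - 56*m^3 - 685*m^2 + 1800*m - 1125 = (m - 3)*(m^5 - 13*m^4 + 42*m^3 + 70*m^2 - 475*m + 375) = (m - 5)*(m - 3)*(m^4 - 8*m^3 + 2*m^2 + 80*m - 75) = (m - 5)*(m - 3)*(m - 1)*(m^3 - 7*m^2 - 5*m + 75) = (m - 5)^2*(m - 3)*(m - 1)*(m^2 - 2*m - 15) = (m - 5)^2*(m - 3)*(m - 1)*(m + 3)*(m - 5)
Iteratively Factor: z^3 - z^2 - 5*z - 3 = (z + 1)*(z^2 - 2*z - 3) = (z - 3)*(z + 1)*(z + 1)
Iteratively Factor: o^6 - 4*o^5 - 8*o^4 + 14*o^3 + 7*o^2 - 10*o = (o - 1)*(o^5 - 3*o^4 - 11*o^3 + 3*o^2 + 10*o) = (o - 1)*(o + 1)*(o^4 - 4*o^3 - 7*o^2 + 10*o) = o*(o - 1)*(o + 1)*(o^3 - 4*o^2 - 7*o + 10) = o*(o - 1)*(o + 1)*(o + 2)*(o^2 - 6*o + 5) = o*(o - 1)^2*(o + 1)*(o + 2)*(o - 5)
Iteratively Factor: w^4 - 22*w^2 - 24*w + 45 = (w + 3)*(w^3 - 3*w^2 - 13*w + 15) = (w - 5)*(w + 3)*(w^2 + 2*w - 3) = (w - 5)*(w + 3)^2*(w - 1)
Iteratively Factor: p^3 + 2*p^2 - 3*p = (p + 3)*(p^2 - p) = (p - 1)*(p + 3)*(p)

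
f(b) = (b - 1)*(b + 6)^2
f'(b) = (b - 1)*(2*b + 12) + (b + 6)^2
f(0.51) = -20.77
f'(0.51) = 36.00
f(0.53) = -20.04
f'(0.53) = 36.50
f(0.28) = -28.40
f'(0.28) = 30.40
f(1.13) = 6.61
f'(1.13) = 52.69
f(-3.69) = -25.03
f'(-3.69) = -16.33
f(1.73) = 43.62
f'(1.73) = 71.04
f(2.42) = 100.67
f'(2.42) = 94.81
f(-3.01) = -35.85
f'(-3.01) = -15.04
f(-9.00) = -90.00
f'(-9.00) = 69.00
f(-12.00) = -468.00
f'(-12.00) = 192.00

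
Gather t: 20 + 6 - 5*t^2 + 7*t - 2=-5*t^2 + 7*t + 24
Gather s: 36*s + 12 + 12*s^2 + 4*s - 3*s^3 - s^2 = -3*s^3 + 11*s^2 + 40*s + 12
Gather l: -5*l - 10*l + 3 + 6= 9 - 15*l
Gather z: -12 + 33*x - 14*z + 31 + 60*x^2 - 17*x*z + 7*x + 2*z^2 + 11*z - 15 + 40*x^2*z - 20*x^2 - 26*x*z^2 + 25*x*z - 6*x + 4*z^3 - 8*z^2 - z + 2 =40*x^2 + 34*x + 4*z^3 + z^2*(-26*x - 6) + z*(40*x^2 + 8*x - 4) + 6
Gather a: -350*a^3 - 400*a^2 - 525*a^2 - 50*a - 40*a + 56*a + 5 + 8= -350*a^3 - 925*a^2 - 34*a + 13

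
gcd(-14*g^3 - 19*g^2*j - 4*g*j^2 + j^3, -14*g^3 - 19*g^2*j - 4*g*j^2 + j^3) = 14*g^3 + 19*g^2*j + 4*g*j^2 - j^3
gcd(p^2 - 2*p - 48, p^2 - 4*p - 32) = p - 8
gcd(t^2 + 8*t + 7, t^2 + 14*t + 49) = t + 7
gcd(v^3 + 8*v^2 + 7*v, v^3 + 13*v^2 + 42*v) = v^2 + 7*v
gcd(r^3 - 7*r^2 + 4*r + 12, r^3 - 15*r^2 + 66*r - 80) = r - 2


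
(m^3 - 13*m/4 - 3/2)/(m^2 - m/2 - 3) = m + 1/2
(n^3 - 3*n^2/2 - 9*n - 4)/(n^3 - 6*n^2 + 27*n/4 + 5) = 2*(n + 2)/(2*n - 5)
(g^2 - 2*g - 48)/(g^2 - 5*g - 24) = (g + 6)/(g + 3)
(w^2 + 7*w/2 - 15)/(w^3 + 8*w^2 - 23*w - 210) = (w - 5/2)/(w^2 + 2*w - 35)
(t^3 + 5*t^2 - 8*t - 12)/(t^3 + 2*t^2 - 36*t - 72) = (t^2 - t - 2)/(t^2 - 4*t - 12)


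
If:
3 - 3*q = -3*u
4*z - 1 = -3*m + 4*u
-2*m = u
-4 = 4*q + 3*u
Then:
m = 4/7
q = -1/7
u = -8/7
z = -37/28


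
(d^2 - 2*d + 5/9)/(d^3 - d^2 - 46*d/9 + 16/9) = (3*d - 5)/(3*d^2 - 2*d - 16)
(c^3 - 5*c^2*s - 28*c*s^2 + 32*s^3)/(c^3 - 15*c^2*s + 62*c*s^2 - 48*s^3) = (-c - 4*s)/(-c + 6*s)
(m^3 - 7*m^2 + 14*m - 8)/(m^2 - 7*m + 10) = (m^2 - 5*m + 4)/(m - 5)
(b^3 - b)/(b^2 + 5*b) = (b^2 - 1)/(b + 5)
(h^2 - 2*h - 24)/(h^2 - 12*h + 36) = (h + 4)/(h - 6)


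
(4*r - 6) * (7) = 28*r - 42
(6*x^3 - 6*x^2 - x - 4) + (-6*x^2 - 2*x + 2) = 6*x^3 - 12*x^2 - 3*x - 2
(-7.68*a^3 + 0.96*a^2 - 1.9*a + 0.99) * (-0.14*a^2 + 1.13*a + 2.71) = 1.0752*a^5 - 8.8128*a^4 - 19.462*a^3 + 0.316*a^2 - 4.0303*a + 2.6829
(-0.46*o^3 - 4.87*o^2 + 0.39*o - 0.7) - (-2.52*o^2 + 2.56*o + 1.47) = -0.46*o^3 - 2.35*o^2 - 2.17*o - 2.17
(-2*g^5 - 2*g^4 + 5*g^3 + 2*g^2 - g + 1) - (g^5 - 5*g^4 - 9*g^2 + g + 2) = -3*g^5 + 3*g^4 + 5*g^3 + 11*g^2 - 2*g - 1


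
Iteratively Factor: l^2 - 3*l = (l - 3)*(l)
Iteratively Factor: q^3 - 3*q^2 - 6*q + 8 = (q - 4)*(q^2 + q - 2) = (q - 4)*(q + 2)*(q - 1)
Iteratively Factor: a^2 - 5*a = (a - 5)*(a)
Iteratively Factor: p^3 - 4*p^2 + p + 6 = (p - 2)*(p^2 - 2*p - 3) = (p - 2)*(p + 1)*(p - 3)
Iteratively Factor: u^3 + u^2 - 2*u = (u)*(u^2 + u - 2) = u*(u - 1)*(u + 2)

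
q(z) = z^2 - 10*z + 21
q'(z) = 2*z - 10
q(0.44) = 16.79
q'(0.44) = -9.12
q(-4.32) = 82.86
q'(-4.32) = -18.64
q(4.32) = -3.54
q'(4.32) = -1.36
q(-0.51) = 26.36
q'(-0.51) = -11.02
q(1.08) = 11.37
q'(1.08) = -7.84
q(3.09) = -0.35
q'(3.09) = -3.82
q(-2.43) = 51.20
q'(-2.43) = -14.86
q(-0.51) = 26.36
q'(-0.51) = -11.02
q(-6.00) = 117.00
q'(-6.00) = -22.00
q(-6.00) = 117.00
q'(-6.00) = -22.00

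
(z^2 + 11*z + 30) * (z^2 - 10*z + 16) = z^4 + z^3 - 64*z^2 - 124*z + 480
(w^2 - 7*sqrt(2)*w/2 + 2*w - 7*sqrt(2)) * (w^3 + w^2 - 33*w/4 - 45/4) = w^5 - 7*sqrt(2)*w^4/2 + 3*w^4 - 21*sqrt(2)*w^3/2 - 25*w^3/4 - 111*w^2/4 + 175*sqrt(2)*w^2/8 - 45*w/2 + 777*sqrt(2)*w/8 + 315*sqrt(2)/4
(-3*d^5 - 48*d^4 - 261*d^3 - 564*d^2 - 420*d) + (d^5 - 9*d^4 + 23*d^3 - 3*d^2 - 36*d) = -2*d^5 - 57*d^4 - 238*d^3 - 567*d^2 - 456*d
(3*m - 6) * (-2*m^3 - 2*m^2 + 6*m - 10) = -6*m^4 + 6*m^3 + 30*m^2 - 66*m + 60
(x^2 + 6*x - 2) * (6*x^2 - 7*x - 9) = 6*x^4 + 29*x^3 - 63*x^2 - 40*x + 18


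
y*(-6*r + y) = -6*r*y + y^2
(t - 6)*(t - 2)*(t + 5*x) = t^3 + 5*t^2*x - 8*t^2 - 40*t*x + 12*t + 60*x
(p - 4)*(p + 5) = p^2 + p - 20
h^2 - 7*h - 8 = (h - 8)*(h + 1)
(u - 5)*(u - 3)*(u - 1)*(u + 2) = u^4 - 7*u^3 + 5*u^2 + 31*u - 30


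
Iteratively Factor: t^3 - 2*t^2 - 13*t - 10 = (t - 5)*(t^2 + 3*t + 2) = (t - 5)*(t + 1)*(t + 2)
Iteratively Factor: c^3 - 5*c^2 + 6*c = (c - 2)*(c^2 - 3*c) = c*(c - 2)*(c - 3)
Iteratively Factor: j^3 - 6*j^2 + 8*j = (j)*(j^2 - 6*j + 8) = j*(j - 4)*(j - 2)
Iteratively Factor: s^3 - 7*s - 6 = (s + 2)*(s^2 - 2*s - 3) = (s + 1)*(s + 2)*(s - 3)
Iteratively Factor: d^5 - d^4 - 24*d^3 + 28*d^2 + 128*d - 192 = (d - 4)*(d^4 + 3*d^3 - 12*d^2 - 20*d + 48) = (d - 4)*(d - 2)*(d^3 + 5*d^2 - 2*d - 24) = (d - 4)*(d - 2)*(d + 4)*(d^2 + d - 6) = (d - 4)*(d - 2)*(d + 3)*(d + 4)*(d - 2)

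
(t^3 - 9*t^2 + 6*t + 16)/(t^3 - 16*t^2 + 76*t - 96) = (t + 1)/(t - 6)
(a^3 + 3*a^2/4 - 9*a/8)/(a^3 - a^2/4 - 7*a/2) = (-8*a^2 - 6*a + 9)/(2*(-4*a^2 + a + 14))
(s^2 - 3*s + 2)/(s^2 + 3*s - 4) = (s - 2)/(s + 4)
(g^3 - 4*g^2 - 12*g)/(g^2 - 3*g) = (g^2 - 4*g - 12)/(g - 3)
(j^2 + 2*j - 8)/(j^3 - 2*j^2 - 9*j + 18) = (j + 4)/(j^2 - 9)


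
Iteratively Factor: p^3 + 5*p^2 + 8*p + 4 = (p + 1)*(p^2 + 4*p + 4) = (p + 1)*(p + 2)*(p + 2)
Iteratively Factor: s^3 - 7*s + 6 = (s + 3)*(s^2 - 3*s + 2) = (s - 1)*(s + 3)*(s - 2)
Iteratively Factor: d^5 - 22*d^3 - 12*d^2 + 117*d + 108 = (d + 3)*(d^4 - 3*d^3 - 13*d^2 + 27*d + 36) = (d + 1)*(d + 3)*(d^3 - 4*d^2 - 9*d + 36) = (d + 1)*(d + 3)^2*(d^2 - 7*d + 12) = (d - 4)*(d + 1)*(d + 3)^2*(d - 3)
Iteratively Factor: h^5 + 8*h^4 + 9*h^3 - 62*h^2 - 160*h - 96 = (h + 4)*(h^4 + 4*h^3 - 7*h^2 - 34*h - 24) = (h + 2)*(h + 4)*(h^3 + 2*h^2 - 11*h - 12) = (h - 3)*(h + 2)*(h + 4)*(h^2 + 5*h + 4) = (h - 3)*(h + 1)*(h + 2)*(h + 4)*(h + 4)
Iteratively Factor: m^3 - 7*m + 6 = (m + 3)*(m^2 - 3*m + 2) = (m - 2)*(m + 3)*(m - 1)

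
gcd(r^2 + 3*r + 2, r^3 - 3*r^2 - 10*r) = r + 2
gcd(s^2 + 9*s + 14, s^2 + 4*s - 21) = s + 7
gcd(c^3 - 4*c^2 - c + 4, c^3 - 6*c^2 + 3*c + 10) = c + 1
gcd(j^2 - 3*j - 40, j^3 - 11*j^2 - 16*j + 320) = j^2 - 3*j - 40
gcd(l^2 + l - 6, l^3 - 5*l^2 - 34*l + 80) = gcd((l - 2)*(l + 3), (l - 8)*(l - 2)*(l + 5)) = l - 2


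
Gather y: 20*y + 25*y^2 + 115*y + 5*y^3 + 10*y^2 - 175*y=5*y^3 + 35*y^2 - 40*y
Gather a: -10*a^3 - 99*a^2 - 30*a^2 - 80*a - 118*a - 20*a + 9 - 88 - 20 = -10*a^3 - 129*a^2 - 218*a - 99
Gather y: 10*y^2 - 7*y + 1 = 10*y^2 - 7*y + 1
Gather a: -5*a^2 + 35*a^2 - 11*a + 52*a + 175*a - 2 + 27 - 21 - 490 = 30*a^2 + 216*a - 486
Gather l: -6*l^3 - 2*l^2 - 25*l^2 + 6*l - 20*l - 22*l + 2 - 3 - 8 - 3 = -6*l^3 - 27*l^2 - 36*l - 12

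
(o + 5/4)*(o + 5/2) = o^2 + 15*o/4 + 25/8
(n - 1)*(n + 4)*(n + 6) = n^3 + 9*n^2 + 14*n - 24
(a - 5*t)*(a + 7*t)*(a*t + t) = a^3*t + 2*a^2*t^2 + a^2*t - 35*a*t^3 + 2*a*t^2 - 35*t^3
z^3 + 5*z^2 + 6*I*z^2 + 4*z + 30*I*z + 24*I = (z + 1)*(z + 4)*(z + 6*I)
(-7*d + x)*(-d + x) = 7*d^2 - 8*d*x + x^2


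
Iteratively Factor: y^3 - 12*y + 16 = (y + 4)*(y^2 - 4*y + 4) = (y - 2)*(y + 4)*(y - 2)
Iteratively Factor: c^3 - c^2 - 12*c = (c)*(c^2 - c - 12) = c*(c + 3)*(c - 4)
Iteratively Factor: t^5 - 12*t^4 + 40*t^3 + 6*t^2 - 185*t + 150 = (t - 5)*(t^4 - 7*t^3 + 5*t^2 + 31*t - 30) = (t - 5)*(t - 1)*(t^3 - 6*t^2 - t + 30) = (t - 5)*(t - 3)*(t - 1)*(t^2 - 3*t - 10) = (t - 5)^2*(t - 3)*(t - 1)*(t + 2)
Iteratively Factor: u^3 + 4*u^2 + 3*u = (u)*(u^2 + 4*u + 3) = u*(u + 3)*(u + 1)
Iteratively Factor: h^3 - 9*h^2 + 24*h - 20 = (h - 5)*(h^2 - 4*h + 4) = (h - 5)*(h - 2)*(h - 2)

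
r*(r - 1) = r^2 - r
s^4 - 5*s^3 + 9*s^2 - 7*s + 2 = (s - 2)*(s - 1)^3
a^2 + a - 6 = (a - 2)*(a + 3)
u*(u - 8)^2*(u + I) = u^4 - 16*u^3 + I*u^3 + 64*u^2 - 16*I*u^2 + 64*I*u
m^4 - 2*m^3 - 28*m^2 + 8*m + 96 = (m - 6)*(m - 2)*(m + 2)*(m + 4)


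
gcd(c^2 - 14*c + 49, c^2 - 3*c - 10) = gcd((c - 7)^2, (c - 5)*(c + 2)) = 1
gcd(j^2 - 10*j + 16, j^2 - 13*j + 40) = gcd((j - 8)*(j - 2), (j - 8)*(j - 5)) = j - 8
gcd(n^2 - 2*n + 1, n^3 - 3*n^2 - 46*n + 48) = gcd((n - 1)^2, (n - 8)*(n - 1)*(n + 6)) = n - 1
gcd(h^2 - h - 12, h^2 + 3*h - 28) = h - 4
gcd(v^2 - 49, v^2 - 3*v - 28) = v - 7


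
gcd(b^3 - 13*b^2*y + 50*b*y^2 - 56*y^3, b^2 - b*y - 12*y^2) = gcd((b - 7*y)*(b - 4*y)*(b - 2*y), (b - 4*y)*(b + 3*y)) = -b + 4*y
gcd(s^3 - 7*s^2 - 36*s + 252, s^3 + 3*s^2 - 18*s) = s + 6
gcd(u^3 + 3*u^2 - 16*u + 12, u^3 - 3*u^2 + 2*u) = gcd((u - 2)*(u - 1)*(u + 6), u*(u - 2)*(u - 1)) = u^2 - 3*u + 2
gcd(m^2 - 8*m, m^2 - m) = m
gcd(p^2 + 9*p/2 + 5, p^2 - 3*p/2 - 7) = p + 2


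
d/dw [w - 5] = 1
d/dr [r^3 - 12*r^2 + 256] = 3*r*(r - 8)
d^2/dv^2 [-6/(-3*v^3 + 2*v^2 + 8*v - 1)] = 12*((2 - 9*v)*(3*v^3 - 2*v^2 - 8*v + 1) + (-9*v^2 + 4*v + 8)^2)/(3*v^3 - 2*v^2 - 8*v + 1)^3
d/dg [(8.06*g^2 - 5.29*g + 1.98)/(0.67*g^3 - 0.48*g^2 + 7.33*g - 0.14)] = (-5.4002*g^4 + 7.0886*g^3 + 52.5608*g^2 - 0.356000000000002*g - 13.7728)/(0.4489*g^6 - 0.6432*g^5 + 10.0526*g^4 - 7.2244*g^3 + 53.8633*g^2 - 2.0524*g + 0.0196)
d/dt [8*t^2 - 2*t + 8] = 16*t - 2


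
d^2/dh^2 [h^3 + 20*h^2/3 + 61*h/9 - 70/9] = 6*h + 40/3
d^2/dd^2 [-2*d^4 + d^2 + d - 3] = 2 - 24*d^2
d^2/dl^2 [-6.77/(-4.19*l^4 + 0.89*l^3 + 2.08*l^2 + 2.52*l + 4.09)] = ((-340.3956*l^2 + 36.1518*l + 28.1632)*(-4.19*l^4 + 0.89*l^3 + 2.08*l^2 + 2.52*l + 4.09) - 6.77*(-33.52*l^3 + 5.34*l^2 + 8.32*l + 5.04)*(-16.76*l^3 + 2.67*l^2 + 4.16*l + 2.52))/(-4.19*l^4 + 0.89*l^3 + 2.08*l^2 + 2.52*l + 4.09)^3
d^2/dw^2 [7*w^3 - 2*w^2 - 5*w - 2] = 42*w - 4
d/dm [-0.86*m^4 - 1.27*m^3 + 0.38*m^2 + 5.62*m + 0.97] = -3.44*m^3 - 3.81*m^2 + 0.76*m + 5.62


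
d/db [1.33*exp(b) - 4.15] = 1.33*exp(b)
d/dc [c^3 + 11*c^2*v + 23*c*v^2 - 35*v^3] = 3*c^2 + 22*c*v + 23*v^2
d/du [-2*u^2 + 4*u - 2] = 4 - 4*u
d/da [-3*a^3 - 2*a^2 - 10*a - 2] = -9*a^2 - 4*a - 10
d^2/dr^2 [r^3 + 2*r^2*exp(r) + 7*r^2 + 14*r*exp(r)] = 2*r^2*exp(r) + 22*r*exp(r) + 6*r + 32*exp(r) + 14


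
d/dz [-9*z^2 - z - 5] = -18*z - 1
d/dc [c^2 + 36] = 2*c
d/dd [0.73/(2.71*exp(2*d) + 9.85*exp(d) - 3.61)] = (-3.9566*exp(d) - 7.1905)*exp(d)/(2.71*exp(2*d) + 9.85*exp(d) - 3.61)^2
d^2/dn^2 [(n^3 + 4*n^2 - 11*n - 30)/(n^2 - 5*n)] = 4*(17*n^3 - 45*n^2 + 225*n - 375)/(n^3*(n^3 - 15*n^2 + 75*n - 125))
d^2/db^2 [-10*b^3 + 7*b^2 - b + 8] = 14 - 60*b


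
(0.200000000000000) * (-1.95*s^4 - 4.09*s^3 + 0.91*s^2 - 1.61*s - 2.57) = -0.39*s^4 - 0.818*s^3 + 0.182*s^2 - 0.322*s - 0.514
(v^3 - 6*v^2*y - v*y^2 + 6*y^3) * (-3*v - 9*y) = -3*v^4 + 9*v^3*y + 57*v^2*y^2 - 9*v*y^3 - 54*y^4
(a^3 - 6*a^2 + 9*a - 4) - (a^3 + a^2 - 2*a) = -7*a^2 + 11*a - 4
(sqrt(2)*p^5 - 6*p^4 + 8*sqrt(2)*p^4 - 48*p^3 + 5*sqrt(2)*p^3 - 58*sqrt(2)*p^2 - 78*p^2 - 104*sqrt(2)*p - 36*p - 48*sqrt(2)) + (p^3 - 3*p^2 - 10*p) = sqrt(2)*p^5 - 6*p^4 + 8*sqrt(2)*p^4 - 47*p^3 + 5*sqrt(2)*p^3 - 58*sqrt(2)*p^2 - 81*p^2 - 104*sqrt(2)*p - 46*p - 48*sqrt(2)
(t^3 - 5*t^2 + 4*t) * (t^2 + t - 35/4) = t^5 - 4*t^4 - 39*t^3/4 + 191*t^2/4 - 35*t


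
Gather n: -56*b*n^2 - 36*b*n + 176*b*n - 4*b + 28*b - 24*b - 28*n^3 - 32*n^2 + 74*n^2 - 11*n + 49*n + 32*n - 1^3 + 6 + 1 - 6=-28*n^3 + n^2*(42 - 56*b) + n*(140*b + 70)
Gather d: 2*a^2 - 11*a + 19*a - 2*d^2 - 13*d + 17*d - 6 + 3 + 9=2*a^2 + 8*a - 2*d^2 + 4*d + 6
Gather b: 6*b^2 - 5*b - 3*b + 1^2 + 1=6*b^2 - 8*b + 2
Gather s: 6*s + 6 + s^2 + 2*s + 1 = s^2 + 8*s + 7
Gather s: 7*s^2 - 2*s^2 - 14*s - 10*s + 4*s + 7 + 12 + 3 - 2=5*s^2 - 20*s + 20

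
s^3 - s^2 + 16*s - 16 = (s - 1)*(s - 4*I)*(s + 4*I)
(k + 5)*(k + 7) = k^2 + 12*k + 35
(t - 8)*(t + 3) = t^2 - 5*t - 24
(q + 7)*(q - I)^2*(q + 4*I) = q^4 + 7*q^3 + 2*I*q^3 + 7*q^2 + 14*I*q^2 + 49*q - 4*I*q - 28*I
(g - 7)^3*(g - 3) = g^4 - 24*g^3 + 210*g^2 - 784*g + 1029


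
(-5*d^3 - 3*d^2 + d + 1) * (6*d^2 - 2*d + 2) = -30*d^5 - 8*d^4 + 2*d^3 - 2*d^2 + 2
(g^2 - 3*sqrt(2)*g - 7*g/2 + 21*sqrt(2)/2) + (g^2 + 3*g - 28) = 2*g^2 - 3*sqrt(2)*g - g/2 - 28 + 21*sqrt(2)/2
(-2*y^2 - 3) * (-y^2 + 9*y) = 2*y^4 - 18*y^3 + 3*y^2 - 27*y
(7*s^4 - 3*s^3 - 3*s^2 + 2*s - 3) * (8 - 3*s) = -21*s^5 + 65*s^4 - 15*s^3 - 30*s^2 + 25*s - 24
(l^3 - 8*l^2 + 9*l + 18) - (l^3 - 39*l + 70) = -8*l^2 + 48*l - 52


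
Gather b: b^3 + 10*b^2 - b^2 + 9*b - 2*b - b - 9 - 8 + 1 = b^3 + 9*b^2 + 6*b - 16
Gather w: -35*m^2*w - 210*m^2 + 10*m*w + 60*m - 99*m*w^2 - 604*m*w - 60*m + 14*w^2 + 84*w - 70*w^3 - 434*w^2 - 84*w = -210*m^2 - 70*w^3 + w^2*(-99*m - 420) + w*(-35*m^2 - 594*m)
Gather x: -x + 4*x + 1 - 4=3*x - 3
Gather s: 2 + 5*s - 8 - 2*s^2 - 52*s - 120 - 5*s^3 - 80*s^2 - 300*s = -5*s^3 - 82*s^2 - 347*s - 126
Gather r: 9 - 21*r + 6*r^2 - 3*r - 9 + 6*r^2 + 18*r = 12*r^2 - 6*r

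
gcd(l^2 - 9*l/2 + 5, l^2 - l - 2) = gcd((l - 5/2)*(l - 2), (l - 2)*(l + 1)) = l - 2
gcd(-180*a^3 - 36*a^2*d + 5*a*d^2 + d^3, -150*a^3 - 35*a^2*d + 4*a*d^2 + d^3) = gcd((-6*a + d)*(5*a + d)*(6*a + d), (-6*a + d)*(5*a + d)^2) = 30*a^2 + a*d - d^2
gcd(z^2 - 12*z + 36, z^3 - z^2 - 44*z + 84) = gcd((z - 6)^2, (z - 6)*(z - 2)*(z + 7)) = z - 6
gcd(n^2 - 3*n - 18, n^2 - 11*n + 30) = n - 6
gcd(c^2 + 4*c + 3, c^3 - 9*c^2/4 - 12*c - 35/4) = c + 1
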